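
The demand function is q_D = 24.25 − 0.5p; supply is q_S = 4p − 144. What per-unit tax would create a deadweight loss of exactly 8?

In inverse form: demand p = 48.5 − 2q, supply p = 36 + 0.25q.
Competitive equilibrium: 48.5 − 2q = 36 + 0.25q → q* = 5.5556, p* = 37.3889.
A tax t gives Δq = t/2.25 and wedge t, so DWL = t²/4.5.
t²/4.5 = 8 → t² = 36 → t = 6.

6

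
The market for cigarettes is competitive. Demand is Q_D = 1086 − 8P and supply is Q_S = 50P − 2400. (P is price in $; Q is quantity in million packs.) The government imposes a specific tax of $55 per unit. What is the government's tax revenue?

$12422.41 million

In inverse form: demand P = 135.75 − 0.125Q, supply P = 48 + 0.02Q.
Competitive equilibrium: 135.75 − 0.125Q = 48 + 0.02Q → Q* = 605.17241, P* = 60.10345.
With the tax, the buyer price exceeds the seller price by 55: (135.75 − 0.125Q) − (48 + 0.02Q) = 55 → Q' = 225.86207.
Tax revenue = 55 × 225.86207 = $12422.41 million.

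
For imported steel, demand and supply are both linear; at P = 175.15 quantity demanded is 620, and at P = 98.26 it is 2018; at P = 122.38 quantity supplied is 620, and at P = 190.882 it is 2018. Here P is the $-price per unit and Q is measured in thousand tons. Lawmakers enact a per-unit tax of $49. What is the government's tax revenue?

$32156.25 thousand

Demand slope = (98.26 − 175.15)/(2018 − 620) = −0.055, so P = 209.25 − 0.055Q.
Supply slope = (190.882 − 122.38)/(2018 − 620) = 0.049, so P = 92 + 0.049Q.
Competitive equilibrium: 209.25 − 0.055Q = 92 + 0.049Q → Q* = 1127.4038, P* = 147.2428.
With the tax, the buyer price exceeds the seller price by 49: (209.25 − 0.055Q) − (92 + 0.049Q) = 49 → Q' = 656.25.
Tax revenue = 49 × 656.25 = $32156.25 thousand.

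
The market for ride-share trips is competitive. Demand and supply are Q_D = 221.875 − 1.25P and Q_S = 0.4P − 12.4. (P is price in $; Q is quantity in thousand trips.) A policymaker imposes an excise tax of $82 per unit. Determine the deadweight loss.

In inverse form: demand P = 177.5 − 0.8Q, supply P = 31 + 2.5Q.
Competitive equilibrium: 177.5 − 0.8Q = 31 + 2.5Q → Q* = 44.39394, P* = 141.98485.
With the tax, the buyer price exceeds the seller price by 82: (177.5 − 0.8Q) − (31 + 2.5Q) = 82 → Q' = 19.54545.
ΔQ = 44.39394 − 19.54545 = 24.84849; the wedge equals the tax, 82.
Deadweight loss = ½ × 24.84849 × 82 = $1018.79 thousand.

$1018.79 thousand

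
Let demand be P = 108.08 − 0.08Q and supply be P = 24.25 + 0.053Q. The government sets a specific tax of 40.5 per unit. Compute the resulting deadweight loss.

6166.35

Competitive equilibrium: 108.08 − 0.08Q = 24.25 + 0.053Q → Q* = 630.3008, P* = 57.6559.
With the tax, the buyer price exceeds the seller price by 40.5: (108.08 − 0.08Q) − (24.25 + 0.053Q) = 40.5 → Q' = 325.7895.
ΔQ = 630.3008 − 325.7895 = 304.5113; the wedge equals the tax, 40.5.
The triangle = ½ × 304.5113 × 40.5 = 6166.35.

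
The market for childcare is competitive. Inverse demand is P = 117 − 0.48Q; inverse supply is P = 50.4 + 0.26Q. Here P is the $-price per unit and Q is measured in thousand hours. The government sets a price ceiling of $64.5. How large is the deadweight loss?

$473.39 thousand

Competitive equilibrium: 117 − 0.48Q = 50.4 + 0.26Q → Q* = 90, P* = 73.8.
At the ceiling P = 64.5, quantity supplied = (64.5 − 50.4)/0.26 = 54.2308.
Willingness to pay at Q' = 54.2308: 117 − 0.48·54.2308 = 90.9692.
ΔQ = 90 − 54.2308 = 35.7692; wedge = 90.9692 − 64.5 = 26.4692.
Welfare loss = ½ × 35.7692 × 26.4692 = $473.39 thousand.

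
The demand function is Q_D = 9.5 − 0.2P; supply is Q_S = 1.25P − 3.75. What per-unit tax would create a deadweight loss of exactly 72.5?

In inverse form: demand P = 47.5 − 5Q, supply P = 3 + 0.8Q.
Competitive equilibrium: 47.5 − 5Q = 3 + 0.8Q → Q* = 7.6724, P* = 9.1379.
A tax t gives ΔQ = t/5.8 and wedge t, so DWL = t²/11.6.
t²/11.6 = 72.5 → t² = 841 → t = 29.

29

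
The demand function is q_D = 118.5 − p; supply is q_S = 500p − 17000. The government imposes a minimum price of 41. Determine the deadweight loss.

23.38

In inverse form: demand p = 118.5 − q, supply p = 34 + 0.002q.
Competitive equilibrium: 118.5 − q = 34 + 0.002q → q* = 84.3313, p* = 34.1687.
At the floor p = 41, quantity demanded = (118.5 − 41)/1 = 77.5.
Sellers' marginal cost at q' = 77.5: 34 + 0.002·77.5 = 34.155.
Δq = 84.3313 − 77.5 = 6.8313; wedge = 41 − 34.155 = 6.845.
The triangle = ½ × 6.8313 × 6.845 = 23.38.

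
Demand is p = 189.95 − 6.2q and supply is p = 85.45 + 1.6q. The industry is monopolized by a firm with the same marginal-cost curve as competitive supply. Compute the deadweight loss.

137.29

Competitive equilibrium: 189.95 − 6.2q = 85.45 + 1.6q → q* = 13.3974, p* = 106.8859.
Marginal revenue: MR = 189.95 − 12.4q. Set MR = MC: 189.95 − 12.4q = 85.45 + 1.6q → q_m = 7.4643.
Price p_m = 189.95 − 6.2·7.4643 = 143.6713; MC(q_m) = 85.45 + 1.6·7.4643 = 97.3929.
Competitive q* = 13.3974, so Δq = 5.9331; wedge = 143.6713 − 97.3929 = 46.2784.
The triangle = ½ × 5.9331 × 46.2784 = 137.29.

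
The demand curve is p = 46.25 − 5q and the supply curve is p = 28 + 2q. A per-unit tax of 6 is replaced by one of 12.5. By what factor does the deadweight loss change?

Competitive equilibrium: 46.25 − 5q = 28 + 2q → q* = 2.6071, p* = 33.2143.
For a per-unit tax t: Δq = t/7, so DWL = ½·t·(t/7) = t²/14.
At t = 6: DWL = 2.571. At t = 12.5: DWL = 11.161.
Ratio = (12.5/6)² = 4.340.

4.340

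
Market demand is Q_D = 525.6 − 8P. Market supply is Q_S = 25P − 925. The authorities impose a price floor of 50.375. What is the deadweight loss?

In inverse form: demand P = 65.7 − 0.125Q, supply P = 37 + 0.04Q.
Competitive equilibrium: 65.7 − 0.125Q = 37 + 0.04Q → Q* = 173.9394, P* = 43.9576.
At the floor P = 50.375, quantity demanded = (65.7 − 50.375)/0.125 = 122.6.
Sellers' marginal cost at Q' = 122.6: 37 + 0.04·122.6 = 41.904.
ΔQ = 173.9394 − 122.6 = 51.3394; wedge = 50.375 − 41.904 = 8.471.
DWL = ½ × 51.3394 × 8.471 = 217.45.

217.45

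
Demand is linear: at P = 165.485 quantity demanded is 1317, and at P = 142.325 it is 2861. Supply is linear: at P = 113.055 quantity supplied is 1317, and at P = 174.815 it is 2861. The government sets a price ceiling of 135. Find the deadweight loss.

Demand slope = (142.325 − 165.485)/(2861 − 1317) = −0.015, so P = 185.24 − 0.015Q.
Supply slope = (174.815 − 113.055)/(2861 − 1317) = 0.04, so P = 60.375 + 0.04Q.
Competitive equilibrium: 185.24 − 0.015Q = 60.375 + 0.04Q → Q* = 2270.2727, P* = 151.1859.
At the ceiling P = 135, quantity supplied = (135 − 60.375)/0.04 = 1865.625.
Willingness to pay at Q' = 1865.625: 185.24 − 0.015·1865.625 = 157.2556.
ΔQ = 2270.2727 − 1865.625 = 404.6477; wedge = 157.2556 − 135 = 22.2556.
DWL = ½ × 404.6477 × 22.2556 = 4502.84.

4502.84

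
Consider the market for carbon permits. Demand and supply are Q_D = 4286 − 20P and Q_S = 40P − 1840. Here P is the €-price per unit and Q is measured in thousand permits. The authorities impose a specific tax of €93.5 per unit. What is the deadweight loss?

€58281.67 thousand

In inverse form: demand P = 214.3 − 0.05Q, supply P = 46 + 0.025Q.
Competitive equilibrium: 214.3 − 0.05Q = 46 + 0.025Q → Q* = 2244, P* = 102.1.
With the tax, the buyer price exceeds the seller price by 93.5: (214.3 − 0.05Q) − (46 + 0.025Q) = 93.5 → Q' = 997.3333.
ΔQ = 2244 − 997.3333 = 1246.6667; the wedge equals the tax, 93.5.
DWL = ½ × 1246.6667 × 93.5 = €58281.67 thousand.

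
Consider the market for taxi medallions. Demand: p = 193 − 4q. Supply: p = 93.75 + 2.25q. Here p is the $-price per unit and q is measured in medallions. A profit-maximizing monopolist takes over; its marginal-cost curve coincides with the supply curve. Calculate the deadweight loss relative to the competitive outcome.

Competitive equilibrium: 193 − 4q = 93.75 + 2.25q → q* = 15.88, p* = 129.48.
Marginal revenue: MR = 193 − 8q. Set MR = MC: 193 − 8q = 93.75 + 2.25q → q_m = 9.6829.
Price p_m = 193 − 4·9.6829 = 154.2684; MC(q_m) = 93.75 + 2.25·9.6829 = 115.5365.
Competitive q* = 15.88, so Δq = 6.1971; wedge = 154.2684 − 115.5365 = 38.7319.
The triangle = ½ × 6.1971 × 38.7319 = $120.01.

$120.01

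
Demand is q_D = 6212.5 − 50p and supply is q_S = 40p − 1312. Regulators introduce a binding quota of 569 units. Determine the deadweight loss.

In inverse form: demand p = 124.25 − 0.02q, supply p = 32.8 + 0.025q.
Competitive equilibrium: 124.25 − 0.02q = 32.8 + 0.025q → q* = 2032.2222, p* = 83.6056.
At q = 569: demand price = 124.25 − 0.02·569 = 112.87; supply price = 32.8 + 0.025·569 = 47.025.
Δq = 2032.2222 − 569 = 1463.2222; wedge = 112.87 − 47.025 = 65.845.
The triangle = ½ × 1463.2222 × 65.845 = 48172.93.

48172.93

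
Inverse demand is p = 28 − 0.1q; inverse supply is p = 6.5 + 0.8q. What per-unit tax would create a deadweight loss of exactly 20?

6

Competitive equilibrium: 28 − 0.1q = 6.5 + 0.8q → q* = 23.8889, p* = 25.6111.
A tax t gives Δq = t/0.9 and wedge t, so DWL = t²/1.8.
t²/1.8 = 20 → t² = 36 → t = 6.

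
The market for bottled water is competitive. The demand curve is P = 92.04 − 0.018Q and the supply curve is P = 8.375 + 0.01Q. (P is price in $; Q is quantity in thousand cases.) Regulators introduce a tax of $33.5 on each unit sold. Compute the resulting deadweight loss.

Competitive equilibrium: 92.04 − 0.018Q = 8.375 + 0.01Q → Q* = 2988.0357, P* = 38.2554.
With the tax, the buyer price exceeds the seller price by 33.5: (92.04 − 0.018Q) − (8.375 + 0.01Q) = 33.5 → Q' = 1791.6071.
ΔQ = 2988.0357 − 1791.6071 = 1196.4286; the wedge equals the tax, 33.5.
DWL = ½ × 1196.4286 × 33.5 = $20040.18 thousand.

$20040.18 thousand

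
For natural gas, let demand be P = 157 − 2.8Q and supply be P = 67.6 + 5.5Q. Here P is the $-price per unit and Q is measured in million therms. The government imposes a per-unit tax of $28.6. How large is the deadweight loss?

Competitive equilibrium: 157 − 2.8Q = 67.6 + 5.5Q → Q* = 10.7711, P* = 126.841.
With the tax, the buyer price exceeds the seller price by 28.6: (157 − 2.8Q) − (67.6 + 5.5Q) = 28.6 → Q' = 7.3253.
ΔQ = 10.7711 − 7.3253 = 3.4458; the wedge equals the tax, 28.6.
Deadweight loss = ½ × 3.4458 × 28.6 = $49.27 million.

$49.27 million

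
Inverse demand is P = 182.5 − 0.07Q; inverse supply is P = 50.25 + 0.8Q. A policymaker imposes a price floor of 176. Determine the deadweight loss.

1522.17

Competitive equilibrium: 182.5 − 0.07Q = 50.25 + 0.8Q → Q* = 152.0115, P* = 171.8592.
At the floor P = 176, quantity demanded = (182.5 − 176)/0.07 = 92.8571.
Sellers' marginal cost at Q' = 92.8571: 50.25 + 0.8·92.8571 = 124.5357.
ΔQ = 152.0115 − 92.8571 = 59.1544; wedge = 176 − 124.5357 = 51.4643.
DWL = ½ × 59.1544 × 51.4643 = 1522.17.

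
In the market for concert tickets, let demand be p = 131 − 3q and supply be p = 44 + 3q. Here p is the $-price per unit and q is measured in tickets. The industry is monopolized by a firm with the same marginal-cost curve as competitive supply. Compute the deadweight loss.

$70.08

Competitive equilibrium: 131 − 3q = 44 + 3q → q* = 14.5, p* = 87.5.
Marginal revenue: MR = 131 − 6q. Set MR = MC: 131 − 6q = 44 + 3q → q_m = 9.6667.
Price p_m = 131 − 3·9.6667 = 101.9999; MC(q_m) = 44 + 3·9.6667 = 73.0001.
Competitive q* = 14.5, so Δq = 4.8333; wedge = 101.9999 − 73.0001 = 28.9998.
Deadweight loss = ½ × 4.8333 × 28.9998 = $70.08.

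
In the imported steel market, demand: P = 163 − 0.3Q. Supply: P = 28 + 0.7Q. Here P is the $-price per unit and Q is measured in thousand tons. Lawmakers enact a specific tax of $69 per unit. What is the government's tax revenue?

Competitive equilibrium: 163 − 0.3Q = 28 + 0.7Q → Q* = 135, P* = 122.5.
With the tax, the buyer price exceeds the seller price by 69: (163 − 0.3Q) − (28 + 0.7Q) = 69 → Q' = 66.
Tax revenue = 69 × 66 = $4554 thousand.

$4554 thousand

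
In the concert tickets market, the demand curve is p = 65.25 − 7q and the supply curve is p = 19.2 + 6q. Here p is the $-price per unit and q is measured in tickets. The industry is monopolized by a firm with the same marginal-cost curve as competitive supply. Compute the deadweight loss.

Competitive equilibrium: 65.25 − 7q = 19.2 + 6q → q* = 3.5423, p* = 40.4538.
Marginal revenue: MR = 65.25 − 14q. Set MR = MC: 65.25 − 14q = 19.2 + 6q → q_m = 2.3025.
Price p_m = 65.25 − 7·2.3025 = 49.1325; MC(q_m) = 19.2 + 6·2.3025 = 33.015.
Competitive q* = 3.5423, so Δq = 1.2398; wedge = 49.1325 − 33.015 = 16.1175.
Welfare loss = ½ × 1.2398 × 16.1175 = $9.99.

$9.99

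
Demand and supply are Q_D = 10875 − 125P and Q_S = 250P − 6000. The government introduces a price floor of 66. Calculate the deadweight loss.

In inverse form: demand P = 87 − 0.008Q, supply P = 24 + 0.004Q.
Competitive equilibrium: 87 − 0.008Q = 24 + 0.004Q → Q* = 5250, P* = 45.
At the floor P = 66, quantity demanded = (87 − 66)/0.008 = 2625.
Sellers' marginal cost at Q' = 2625: 24 + 0.004·2625 = 34.5.
ΔQ = 5250 − 2625 = 2625; wedge = 66 − 34.5 = 31.5.
Welfare loss = ½ × 2625 × 31.5 = 41343.75.

41343.75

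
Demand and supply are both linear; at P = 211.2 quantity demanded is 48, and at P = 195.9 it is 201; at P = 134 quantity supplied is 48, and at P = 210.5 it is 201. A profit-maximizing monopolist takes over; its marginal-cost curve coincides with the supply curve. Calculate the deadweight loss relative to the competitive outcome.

Demand slope = (195.9 − 211.2)/(201 − 48) = −0.1, so P = 216 − 0.1Q.
Supply slope = (210.5 − 134)/(201 − 48) = 0.5, so P = 110 + 0.5Q.
Competitive equilibrium: 216 − 0.1Q = 110 + 0.5Q → Q* = 176.6667, P* = 198.3333.
Marginal revenue: MR = 216 − 0.2Q. Set MR = MC: 216 − 0.2Q = 110 + 0.5Q → Q_m = 151.4286.
Price P_m = 216 − 0.1·151.4286 = 200.8571; MC(Q_m) = 110 + 0.5·151.4286 = 185.7143.
Competitive Q* = 176.6667, so ΔQ = 25.2381; wedge = 200.8571 − 185.7143 = 15.1428.
DWL = ½ × 25.2381 × 15.1428 = 191.09.

191.09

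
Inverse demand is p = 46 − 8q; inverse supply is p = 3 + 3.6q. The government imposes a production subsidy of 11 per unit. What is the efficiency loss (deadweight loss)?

Competitive equilibrium: 46 − 8q = 3 + 3.6q → q* = 3.7069, p* = 16.3448.
The subsidy lowers effective supply by 11: p = 3.6q − 8.
New quantity: 46 − 8q = 3.6q − 8 → q' = 4.6552.
Overproduction Δq = 4.6552 − 3.7069 = 0.9483; wedge = subsidy = 11.
The triangle = ½ × 0.9483 × 11 = 5.22.

5.22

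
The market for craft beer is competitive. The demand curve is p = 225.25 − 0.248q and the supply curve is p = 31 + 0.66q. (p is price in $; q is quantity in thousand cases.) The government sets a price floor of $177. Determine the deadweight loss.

Competitive equilibrium: 225.25 − 0.248q = 31 + 0.66q → q* = 213.9317, p* = 172.1949.
At the floor p = 177, quantity demanded = (225.25 − 177)/0.248 = 194.5565.
Sellers' marginal cost at q' = 194.5565: 31 + 0.66·194.5565 = 159.4073.
Δq = 213.9317 − 194.5565 = 19.3752; wedge = 177 − 159.4073 = 17.5927.
The triangle = ½ × 19.3752 × 17.5927 = $170.43 thousand.

$170.43 thousand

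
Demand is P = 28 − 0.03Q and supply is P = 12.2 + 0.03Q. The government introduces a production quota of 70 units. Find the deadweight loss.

1121.33

Competitive equilibrium: 28 − 0.03Q = 12.2 + 0.03Q → Q* = 263.3333, P* = 20.1.
At Q = 70: demand price = 28 − 0.03·70 = 25.9; supply price = 12.2 + 0.03·70 = 14.3.
ΔQ = 263.3333 − 70 = 193.3333; wedge = 25.9 − 14.3 = 11.6.
DWL = ½ × 193.3333 × 11.6 = 1121.33.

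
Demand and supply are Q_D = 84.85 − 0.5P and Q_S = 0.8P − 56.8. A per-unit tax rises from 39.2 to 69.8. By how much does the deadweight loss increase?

In inverse form: demand P = 169.7 − 2Q, supply P = 71 + 1.25Q.
Competitive equilibrium: 169.7 − 2Q = 71 + 1.25Q → Q* = 30.3692, P* = 108.9615.
For a per-unit tax t: ΔQ = t/3.25, so DWL = ½·t·(t/3.25) = t²/6.5.
At t = 39.2: DWL = 236.406. At t = 69.8: DWL = 749.545.
Increase = 749.545 − 236.406 = 513.14.

513.14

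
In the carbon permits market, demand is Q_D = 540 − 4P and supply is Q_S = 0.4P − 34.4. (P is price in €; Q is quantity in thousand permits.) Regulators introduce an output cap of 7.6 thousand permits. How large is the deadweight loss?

In inverse form: demand P = 135 − 0.25Q, supply P = 86 + 2.5Q.
Competitive equilibrium: 135 − 0.25Q = 86 + 2.5Q → Q* = 17.8182, P* = 130.5455.
At Q = 7.6: demand price = 135 − 0.25·7.6 = 133.1; supply price = 86 + 2.5·7.6 = 105.
ΔQ = 17.8182 − 7.6 = 10.2182; wedge = 133.1 − 105 = 28.1.
Welfare loss = ½ × 10.2182 × 28.1 = €143.57 thousand.

€143.57 thousand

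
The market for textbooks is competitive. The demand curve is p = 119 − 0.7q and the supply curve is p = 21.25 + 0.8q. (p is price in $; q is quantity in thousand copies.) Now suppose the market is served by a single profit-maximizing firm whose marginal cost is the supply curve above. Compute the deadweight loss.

$322.45 thousand

Competitive equilibrium: 119 − 0.7q = 21.25 + 0.8q → q* = 65.1667, p* = 73.3833.
Marginal revenue: MR = 119 − 1.4q. Set MR = MC: 119 − 1.4q = 21.25 + 0.8q → q_m = 44.4318.
Price p_m = 119 − 0.7·44.4318 = 87.8977; MC(q_m) = 21.25 + 0.8·44.4318 = 56.7954.
Competitive q* = 65.1667, so Δq = 20.7349; wedge = 87.8977 − 56.7954 = 31.1023.
Deadweight loss = ½ × 20.7349 × 31.1023 = $322.45 thousand.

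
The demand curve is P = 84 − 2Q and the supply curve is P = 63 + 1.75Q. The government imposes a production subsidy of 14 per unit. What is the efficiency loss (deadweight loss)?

Competitive equilibrium: 84 − 2Q = 63 + 1.75Q → Q* = 5.6, P* = 72.8.
The subsidy lowers effective supply by 14: P = 49 + 1.75Q.
New quantity: 84 − 2Q = 49 + 1.75Q → Q' = 9.3333.
Overproduction ΔQ = 9.3333 − 5.6 = 3.7333; wedge = subsidy = 14.
Deadweight loss = ½ × 3.7333 × 14 = 26.13.

26.13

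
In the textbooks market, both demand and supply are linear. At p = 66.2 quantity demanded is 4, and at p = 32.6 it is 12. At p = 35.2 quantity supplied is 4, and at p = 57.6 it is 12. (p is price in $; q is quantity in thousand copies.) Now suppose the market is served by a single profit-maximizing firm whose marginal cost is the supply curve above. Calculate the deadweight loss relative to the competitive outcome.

Demand slope = (32.6 − 66.2)/(12 − 4) = −4.2, so p = 83 − 4.2q.
Supply slope = (57.6 − 35.2)/(12 − 4) = 2.8, so p = 24 + 2.8q.
Competitive equilibrium: 83 − 4.2q = 24 + 2.8q → q* = 8.42857, p* = 47.6.
Marginal revenue: MR = 83 − 8.4q. Set MR = MC: 83 − 8.4q = 24 + 2.8q → q_m = 5.26786.
Price p_m = 83 − 4.2·5.26786 = 60.87499; MC(q_m) = 24 + 2.8·5.26786 = 38.75001.
Competitive q* = 8.42857, so Δq = 3.16071; wedge = 60.87499 − 38.75001 = 22.12498.
Welfare loss = ½ × 3.16071 × 22.12498 = $34.97 thousand.

$34.97 thousand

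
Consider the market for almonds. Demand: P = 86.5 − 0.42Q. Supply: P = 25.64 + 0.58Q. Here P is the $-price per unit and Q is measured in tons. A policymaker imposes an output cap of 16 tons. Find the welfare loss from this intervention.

$1006.21

Competitive equilibrium: 86.5 − 0.42Q = 25.64 + 0.58Q → Q* = 60.86, P* = 60.9388.
At Q = 16: demand price = 86.5 − 0.42·16 = 79.78; supply price = 25.64 + 0.58·16 = 34.92.
ΔQ = 60.86 − 16 = 44.86; wedge = 79.78 − 34.92 = 44.86.
Welfare loss = ½ × 44.86 × 44.86 = $1006.21.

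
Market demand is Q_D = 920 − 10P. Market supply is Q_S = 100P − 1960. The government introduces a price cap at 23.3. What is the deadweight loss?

4567.68

In inverse form: demand P = 92 − 0.1Q, supply P = 19.6 + 0.01Q.
Competitive equilibrium: 92 − 0.1Q = 19.6 + 0.01Q → Q* = 658.1818, P* = 26.1818.
At the ceiling P = 23.3, quantity supplied = (23.3 − 19.6)/0.01 = 370.
Willingness to pay at Q' = 370: 92 − 0.1·370 = 55.
ΔQ = 658.1818 − 370 = 288.1818; wedge = 55 − 23.3 = 31.7.
Welfare loss = ½ × 288.1818 × 31.7 = 4567.68.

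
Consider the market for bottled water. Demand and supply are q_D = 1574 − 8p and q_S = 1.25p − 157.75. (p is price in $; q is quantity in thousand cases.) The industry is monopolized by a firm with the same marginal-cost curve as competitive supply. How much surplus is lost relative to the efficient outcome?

$38.13 thousand

In inverse form: demand p = 196.75 − 0.125q, supply p = 126.2 + 0.8q.
Competitive equilibrium: 196.75 − 0.125q = 126.2 + 0.8q → q* = 76.2703, p* = 187.2162.
Marginal revenue: MR = 196.75 − 0.25q. Set MR = MC: 196.75 − 0.25q = 126.2 + 0.8q → q_m = 67.1905.
Price p_m = 196.75 − 0.125·67.1905 = 188.3512; MC(q_m) = 126.2 + 0.8·67.1905 = 179.9524.
Competitive q* = 76.2703, so Δq = 9.0798; wedge = 188.3512 − 179.9524 = 8.3988.
Welfare loss = ½ × 9.0798 × 8.3988 = $38.13 thousand.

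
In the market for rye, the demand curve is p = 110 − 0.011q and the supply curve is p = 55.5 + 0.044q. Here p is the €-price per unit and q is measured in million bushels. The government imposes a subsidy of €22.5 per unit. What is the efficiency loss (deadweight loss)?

Competitive equilibrium: 110 − 0.011q = 55.5 + 0.044q → q* = 990.9091, p* = 99.1.
The subsidy lowers effective supply by 22.5: p = 33 + 0.044q.
New quantity: 110 − 0.011q = 33 + 0.044q → q' = 1400.
Overproduction Δq = 1400 − 990.9091 = 409.0909; wedge = subsidy = 22.5.
DWL = ½ × 409.0909 × 22.5 = €4602.27 million.

€4602.27 million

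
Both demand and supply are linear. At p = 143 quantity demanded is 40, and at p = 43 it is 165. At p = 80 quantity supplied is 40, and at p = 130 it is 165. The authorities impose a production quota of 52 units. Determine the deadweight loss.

984.15

Demand slope = (43 − 143)/(165 − 40) = −0.8, so p = 175 − 0.8q.
Supply slope = (130 − 80)/(165 − 40) = 0.4, so p = 64 + 0.4q.
Competitive equilibrium: 175 − 0.8q = 64 + 0.4q → q* = 92.5, p* = 101.
At q = 52: demand price = 175 − 0.8·52 = 133.4; supply price = 64 + 0.4·52 = 84.8.
Δq = 92.5 − 52 = 40.5; wedge = 133.4 − 84.8 = 48.6.
The triangle = ½ × 40.5 × 48.6 = 984.15.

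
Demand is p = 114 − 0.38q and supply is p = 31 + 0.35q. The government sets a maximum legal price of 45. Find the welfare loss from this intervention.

1982.49

Competitive equilibrium: 114 − 0.38q = 31 + 0.35q → q* = 113.6986, p* = 70.7945.
At the ceiling p = 45, quantity supplied = (45 − 31)/0.35 = 40.
Willingness to pay at q' = 40: 114 − 0.38·40 = 98.8.
Δq = 113.6986 − 40 = 73.6986; wedge = 98.8 − 45 = 53.8.
The triangle = ½ × 73.6986 × 53.8 = 1982.49.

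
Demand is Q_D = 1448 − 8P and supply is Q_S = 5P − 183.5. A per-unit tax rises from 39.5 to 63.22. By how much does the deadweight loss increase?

3748.49

In inverse form: demand P = 181 − 0.125Q, supply P = 36.7 + 0.2Q.
Competitive equilibrium: 181 − 0.125Q = 36.7 + 0.2Q → Q* = 444, P* = 125.5.
For a per-unit tax t: ΔQ = t/0.325, so DWL = ½·t·(t/0.325) = t²/0.65.
At t = 39.5: DWL = 2400.385. At t = 63.22: DWL = 6148.874.
Increase = 6148.874 − 2400.385 = 3748.49.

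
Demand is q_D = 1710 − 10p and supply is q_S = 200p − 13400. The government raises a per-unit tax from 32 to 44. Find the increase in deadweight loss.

In inverse form: demand p = 171 − 0.1q, supply p = 67 + 0.005q.
Competitive equilibrium: 171 − 0.1q = 67 + 0.005q → q* = 990.4762, p* = 71.9524.
For a per-unit tax t: Δq = t/0.105, so DWL = ½·t·(t/0.105) = t²/0.21.
At t = 32: DWL = 4876.19. At t = 44: DWL = 9219.048.
Increase = 9219.048 − 4876.19 = 4342.86.

4342.86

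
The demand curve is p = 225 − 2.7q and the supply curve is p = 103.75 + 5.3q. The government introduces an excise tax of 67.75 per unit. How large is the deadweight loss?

Competitive equilibrium: 225 − 2.7q = 103.75 + 5.3q → q* = 15.1563, p* = 184.0781.
With the tax, the buyer price exceeds the seller price by 67.75: (225 − 2.7q) − (103.75 + 5.3q) = 67.75 → q' = 6.6875.
Δq = 15.1563 − 6.6875 = 8.4688; the wedge equals the tax, 67.75.
DWL = ½ × 8.4688 × 67.75 = 286.88.

286.88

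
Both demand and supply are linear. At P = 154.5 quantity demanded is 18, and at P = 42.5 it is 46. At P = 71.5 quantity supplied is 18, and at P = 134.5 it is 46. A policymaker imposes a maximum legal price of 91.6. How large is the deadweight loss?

Demand slope = (42.5 − 154.5)/(46 − 18) = −4, so P = 226.5 − 4Q.
Supply slope = (134.5 − 71.5)/(46 − 18) = 2.25, so P = 31 + 2.25Q.
Competitive equilibrium: 226.5 − 4Q = 31 + 2.25Q → Q* = 31.28, P* = 101.38.
At the ceiling P = 91.6, quantity supplied = (91.6 − 31)/2.25 = 26.9333.
Willingness to pay at Q' = 26.9333: 226.5 − 4·26.9333 = 118.7668.
ΔQ = 31.28 − 26.9333 = 4.3467; wedge = 118.7668 − 91.6 = 27.1668.
Welfare loss = ½ × 4.3467 × 27.1668 = 59.04.

59.04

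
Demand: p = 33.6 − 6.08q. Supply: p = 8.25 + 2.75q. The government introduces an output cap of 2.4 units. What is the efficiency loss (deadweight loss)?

Competitive equilibrium: 33.6 − 6.08q = 8.25 + 2.75q → q* = 2.8709, p* = 16.145.
At q = 2.4: demand price = 33.6 − 6.08·2.4 = 19.008; supply price = 8.25 + 2.75·2.4 = 14.85.
Δq = 2.8709 − 2.4 = 0.4709; wedge = 19.008 − 14.85 = 4.158.
Welfare loss = ½ × 0.4709 × 4.158 = 0.98.

0.98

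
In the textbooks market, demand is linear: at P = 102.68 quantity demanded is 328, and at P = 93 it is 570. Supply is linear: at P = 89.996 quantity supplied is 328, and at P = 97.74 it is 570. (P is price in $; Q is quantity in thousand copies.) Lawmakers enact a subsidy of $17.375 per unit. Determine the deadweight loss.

Demand slope = (93 − 102.68)/(570 − 328) = −0.04, so P = 115.8 − 0.04Q.
Supply slope = (97.74 − 89.996)/(570 − 328) = 0.032, so P = 79.5 + 0.032Q.
Competitive equilibrium: 115.8 − 0.04Q = 79.5 + 0.032Q → Q* = 504.1667, P* = 95.6333.
The subsidy lowers effective supply by 17.375: P = 62.125 + 0.032Q.
New quantity: 115.8 − 0.04Q = 62.125 + 0.032Q → Q' = 745.4861.
Overproduction ΔQ = 745.4861 − 504.1667 = 241.3194; wedge = subsidy = 17.375.
The triangle = ½ × 241.3194 × 17.375 = $2096.46 thousand.

$2096.46 thousand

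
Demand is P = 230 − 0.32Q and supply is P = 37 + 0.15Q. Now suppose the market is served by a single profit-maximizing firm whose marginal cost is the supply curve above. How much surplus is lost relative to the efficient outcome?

Competitive equilibrium: 230 − 0.32Q = 37 + 0.15Q → Q* = 410.6383, P* = 98.5957.
Marginal revenue: MR = 230 − 0.64Q. Set MR = MC: 230 − 0.64Q = 37 + 0.15Q → Q_m = 244.3038.
Price P_m = 230 − 0.32·244.3038 = 151.8228; MC(Q_m) = 37 + 0.15·244.3038 = 73.6456.
Competitive Q* = 410.6383, so ΔQ = 166.3345; wedge = 151.8228 − 73.6456 = 78.1772.
DWL = ½ × 166.3345 × 78.1772 = 6501.78.

6501.78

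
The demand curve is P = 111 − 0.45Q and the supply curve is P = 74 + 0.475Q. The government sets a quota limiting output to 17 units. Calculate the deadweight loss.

244.66

Competitive equilibrium: 111 − 0.45Q = 74 + 0.475Q → Q* = 40, P* = 93.
At Q = 17: demand price = 111 − 0.45·17 = 103.35; supply price = 74 + 0.475·17 = 82.075.
ΔQ = 40 − 17 = 23; wedge = 103.35 − 82.075 = 21.275.
Deadweight loss = ½ × 23 × 21.275 = 244.66.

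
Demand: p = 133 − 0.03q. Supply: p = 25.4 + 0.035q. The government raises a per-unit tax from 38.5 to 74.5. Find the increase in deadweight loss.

Competitive equilibrium: 133 − 0.03q = 25.4 + 0.035q → q* = 1655.3846, p* = 83.3385.
For a per-unit tax t: Δq = t/0.065, so DWL = ½·t·(t/0.065) = t²/0.13.
At t = 38.5: DWL = 11401.923. At t = 74.5: DWL = 42694.231.
Increase = 42694.231 − 11401.923 = 31292.31.

31292.31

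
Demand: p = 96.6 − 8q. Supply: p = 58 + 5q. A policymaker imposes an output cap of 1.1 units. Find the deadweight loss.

Competitive equilibrium: 96.6 − 8q = 58 + 5q → q* = 2.9692, p* = 72.8462.
At q = 1.1: demand price = 96.6 − 8·1.1 = 87.8; supply price = 58 + 5·1.1 = 63.5.
Δq = 2.9692 − 1.1 = 1.8692; wedge = 87.8 − 63.5 = 24.3.
Deadweight loss = ½ × 1.8692 × 24.3 = 22.71.

22.71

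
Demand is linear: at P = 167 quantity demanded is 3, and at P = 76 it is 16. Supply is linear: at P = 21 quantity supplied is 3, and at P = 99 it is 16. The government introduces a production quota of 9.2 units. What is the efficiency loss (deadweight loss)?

Demand slope = (76 − 167)/(16 − 3) = −7, so P = 188 − 7Q.
Supply slope = (99 − 21)/(16 − 3) = 6, so P = 3 + 6Q.
Competitive equilibrium: 188 − 7Q = 3 + 6Q → Q* = 14.2308, P* = 88.3846.
At Q = 9.2: demand price = 188 − 7·9.2 = 123.6; supply price = 3 + 6·9.2 = 58.2.
ΔQ = 14.2308 − 9.2 = 5.0308; wedge = 123.6 − 58.2 = 65.4.
Welfare loss = ½ × 5.0308 × 65.4 = 164.51.

164.51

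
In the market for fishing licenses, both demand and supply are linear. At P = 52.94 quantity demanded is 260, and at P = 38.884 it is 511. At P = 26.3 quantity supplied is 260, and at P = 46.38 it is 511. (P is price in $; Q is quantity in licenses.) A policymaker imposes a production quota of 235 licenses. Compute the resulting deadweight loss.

$3317.65

Demand slope = (38.884 − 52.94)/(511 − 260) = −0.056, so P = 67.5 − 0.056Q.
Supply slope = (46.38 − 26.3)/(511 − 260) = 0.08, so P = 5.5 + 0.08Q.
Competitive equilibrium: 67.5 − 0.056Q = 5.5 + 0.08Q → Q* = 455.8824, P* = 41.9706.
At Q = 235: demand price = 67.5 − 0.056·235 = 54.34; supply price = 5.5 + 0.08·235 = 24.3.
ΔQ = 455.8824 − 235 = 220.8824; wedge = 54.34 − 24.3 = 30.04.
Deadweight loss = ½ × 220.8824 × 30.04 = $3317.65.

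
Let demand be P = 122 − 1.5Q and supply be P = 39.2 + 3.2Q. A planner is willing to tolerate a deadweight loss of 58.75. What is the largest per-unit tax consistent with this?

Competitive equilibrium: 122 − 1.5Q = 39.2 + 3.2Q → Q* = 17.617, P* = 95.5745.
A tax t gives ΔQ = t/4.7 and wedge t, so DWL = t²/9.4.
t²/9.4 = 58.75 → t² = 552.25 → t = 23.5.

23.5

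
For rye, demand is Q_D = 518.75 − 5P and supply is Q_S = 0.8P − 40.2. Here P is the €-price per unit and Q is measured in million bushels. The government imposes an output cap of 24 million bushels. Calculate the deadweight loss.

€120.58 million

In inverse form: demand P = 103.75 − 0.2Q, supply P = 50.25 + 1.25Q.
Competitive equilibrium: 103.75 − 0.2Q = 50.25 + 1.25Q → Q* = 36.8966, P* = 96.3707.
At Q = 24: demand price = 103.75 − 0.2·24 = 98.95; supply price = 50.25 + 1.25·24 = 80.25.
ΔQ = 36.8966 − 24 = 12.8966; wedge = 98.95 − 80.25 = 18.7.
DWL = ½ × 12.8966 × 18.7 = €120.58 million.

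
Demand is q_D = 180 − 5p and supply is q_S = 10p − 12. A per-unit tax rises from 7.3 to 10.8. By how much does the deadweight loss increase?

105.58

In inverse form: demand p = 36 − 0.2q, supply p = 1.2 + 0.1q.
Competitive equilibrium: 36 − 0.2q = 1.2 + 0.1q → q* = 116, p* = 12.8.
For a per-unit tax t: Δq = t/0.3, so DWL = ½·t·(t/0.3) = t²/0.6.
At t = 7.3: DWL = 88.817. At t = 10.8: DWL = 194.4.
Increase = 194.4 − 88.817 = 105.58.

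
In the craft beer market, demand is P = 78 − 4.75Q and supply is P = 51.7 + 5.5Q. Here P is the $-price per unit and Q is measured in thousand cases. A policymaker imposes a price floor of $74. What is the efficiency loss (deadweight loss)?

$15.23 thousand

Competitive equilibrium: 78 − 4.75Q = 51.7 + 5.5Q → Q* = 2.5659, P* = 65.8122.
At the floor P = 74, quantity demanded = (78 − 74)/4.75 = 0.8421.
Sellers' marginal cost at Q' = 0.8421: 51.7 + 5.5·0.8421 = 56.3316.
ΔQ = 2.5659 − 0.8421 = 1.7238; wedge = 74 − 56.3316 = 17.6684.
Welfare loss = ½ × 1.7238 × 17.6684 = $15.23 thousand.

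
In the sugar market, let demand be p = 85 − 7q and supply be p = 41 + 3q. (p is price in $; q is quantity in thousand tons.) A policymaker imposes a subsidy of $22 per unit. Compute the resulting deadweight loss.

Competitive equilibrium: 85 − 7q = 41 + 3q → q* = 4.4, p* = 54.2.
The subsidy lowers effective supply by 22: p = 19 + 3q.
New quantity: 85 − 7q = 19 + 3q → q' = 6.6.
Overproduction Δq = 6.6 − 4.4 = 2.2; wedge = subsidy = 22.
Welfare loss = ½ × 2.2 × 22 = $24.20 thousand.

$24.20 thousand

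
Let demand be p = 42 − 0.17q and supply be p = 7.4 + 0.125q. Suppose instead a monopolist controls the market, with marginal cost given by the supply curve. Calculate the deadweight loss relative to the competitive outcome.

271.20

Competitive equilibrium: 42 − 0.17q = 7.4 + 0.125q → q* = 117.2881, p* = 22.061.
Marginal revenue: MR = 42 − 0.34q. Set MR = MC: 42 − 0.34q = 7.4 + 0.125q → q_m = 74.4086.
Price p_m = 42 − 0.17·74.4086 = 29.3505; MC(q_m) = 7.4 + 0.125·74.4086 = 16.7011.
Competitive q* = 117.2881, so Δq = 42.8795; wedge = 29.3505 − 16.7011 = 12.6494.
DWL = ½ × 42.8795 × 12.6494 = 271.20.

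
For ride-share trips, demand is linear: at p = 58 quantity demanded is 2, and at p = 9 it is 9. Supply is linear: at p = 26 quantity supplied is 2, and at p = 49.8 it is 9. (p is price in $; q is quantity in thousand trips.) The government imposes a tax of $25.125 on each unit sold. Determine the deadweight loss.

Demand slope = (9 − 58)/(9 − 2) = −7, so p = 72 − 7q.
Supply slope = (49.8 − 26)/(9 − 2) = 3.4, so p = 19.2 + 3.4q.
Competitive equilibrium: 72 − 7q = 19.2 + 3.4q → q* = 5.0769, p* = 36.4615.
With the tax, the buyer price exceeds the seller price by 25.125: (72 − 7q) − (19.2 + 3.4q) = 25.125 → q' = 2.6611.
Δq = 5.0769 − 2.6611 = 2.4158; the wedge equals the tax, 25.125.
Welfare loss = ½ × 2.4158 × 25.125 = $30.35 thousand.

$30.35 thousand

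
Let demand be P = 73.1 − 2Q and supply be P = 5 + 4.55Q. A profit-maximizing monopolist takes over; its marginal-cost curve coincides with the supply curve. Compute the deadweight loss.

Competitive equilibrium: 73.1 − 2Q = 5 + 4.55Q → Q* = 10.3969, P* = 52.3061.
Marginal revenue: MR = 73.1 − 4Q. Set MR = MC: 73.1 − 4Q = 5 + 4.55Q → Q_m = 7.9649.
Price P_m = 73.1 − 2·7.9649 = 57.1702; MC(Q_m) = 5 + 4.55·7.9649 = 41.2403.
Competitive Q* = 10.3969, so ΔQ = 2.432; wedge = 57.1702 − 41.2403 = 15.9299.
The triangle = ½ × 2.432 × 15.9299 = 19.37.

19.37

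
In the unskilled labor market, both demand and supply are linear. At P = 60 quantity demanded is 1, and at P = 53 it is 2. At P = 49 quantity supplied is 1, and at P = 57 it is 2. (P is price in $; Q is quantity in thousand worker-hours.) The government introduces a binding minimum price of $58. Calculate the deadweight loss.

Demand slope = (53 − 60)/(2 − 1) = −7, so P = 67 − 7Q.
Supply slope = (57 − 49)/(2 − 1) = 8, so P = 41 + 8Q.
Competitive equilibrium: 67 − 7Q = 41 + 8Q → Q* = 1.7333, P* = 54.8667.
At the floor P = 58, quantity demanded = (67 − 58)/7 = 1.2857.
Sellers' marginal cost at Q' = 1.2857: 41 + 8·1.2857 = 51.2856.
ΔQ = 1.7333 − 1.2857 = 0.4476; wedge = 58 − 51.2856 = 6.7144.
The triangle = ½ × 0.4476 × 6.7144 = $1.50 thousand.

$1.50 thousand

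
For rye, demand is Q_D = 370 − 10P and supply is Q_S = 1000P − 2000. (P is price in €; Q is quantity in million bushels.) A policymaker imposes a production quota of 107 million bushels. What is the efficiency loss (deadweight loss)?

In inverse form: demand P = 37 − 0.1Q, supply P = 2 + 0.001Q.
Competitive equilibrium: 37 − 0.1Q = 2 + 0.001Q → Q* = 346.5347, P* = 2.3465.
At Q = 107: demand price = 37 − 0.1·107 = 26.3; supply price = 2 + 0.001·107 = 2.107.
ΔQ = 346.5347 − 107 = 239.5347; wedge = 26.3 − 2.107 = 24.193.
DWL = ½ × 239.5347 × 24.193 = €2897.53 million.

€2897.53 million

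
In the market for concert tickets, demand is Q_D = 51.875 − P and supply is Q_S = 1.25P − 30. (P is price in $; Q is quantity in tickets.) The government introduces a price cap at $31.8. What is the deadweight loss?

$29.61

In inverse form: demand P = 51.875 − Q, supply P = 24 + 0.8Q.
Competitive equilibrium: 51.875 − Q = 24 + 0.8Q → Q* = 15.4861, P* = 36.3889.
At the ceiling P = 31.8, quantity supplied = (31.8 − 24)/0.8 = 9.75.
Willingness to pay at Q' = 9.75: 51.875 − 1·9.75 = 42.125.
ΔQ = 15.4861 − 9.75 = 5.7361; wedge = 42.125 − 31.8 = 10.325.
The triangle = ½ × 5.7361 × 10.325 = $29.61.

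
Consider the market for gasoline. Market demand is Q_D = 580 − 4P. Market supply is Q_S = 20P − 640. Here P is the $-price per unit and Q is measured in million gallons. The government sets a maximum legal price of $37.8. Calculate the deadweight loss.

In inverse form: demand P = 145 − 0.25Q, supply P = 32 + 0.05Q.
Competitive equilibrium: 145 − 0.25Q = 32 + 0.05Q → Q* = 376.6667, P* = 50.8333.
At the ceiling P = 37.8, quantity supplied = (37.8 − 32)/0.05 = 116.
Willingness to pay at Q' = 116: 145 − 0.25·116 = 116.
ΔQ = 376.6667 − 116 = 260.6667; wedge = 116 − 37.8 = 78.2.
The triangle = ½ × 260.6667 × 78.2 = $10192.07 million.

$10192.07 million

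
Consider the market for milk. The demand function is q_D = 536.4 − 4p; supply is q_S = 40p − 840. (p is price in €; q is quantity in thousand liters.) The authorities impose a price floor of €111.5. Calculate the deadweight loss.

In inverse form: demand p = 134.1 − 0.25q, supply p = 21 + 0.025q.
Competitive equilibrium: 134.1 − 0.25q = 21 + 0.025q → q* = 411.2727, p* = 31.2818.
At the floor p = 111.5, quantity demanded = (134.1 − 111.5)/0.25 = 90.4.
Sellers' marginal cost at q' = 90.4: 21 + 0.025·90.4 = 23.26.
Δq = 411.2727 − 90.4 = 320.8727; wedge = 111.5 − 23.26 = 88.24.
DWL = ½ × 320.8727 × 88.24 = €14156.90 thousand.

€14156.90 thousand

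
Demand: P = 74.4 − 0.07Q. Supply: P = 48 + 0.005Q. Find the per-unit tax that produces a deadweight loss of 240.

Competitive equilibrium: 74.4 − 0.07Q = 48 + 0.005Q → Q* = 352, P* = 49.76.
A tax t gives ΔQ = t/0.075 and wedge t, so DWL = t²/0.15.
t²/0.15 = 240 → t² = 36 → t = 6.

6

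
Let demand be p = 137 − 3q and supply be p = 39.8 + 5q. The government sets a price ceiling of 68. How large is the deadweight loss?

169.52

Competitive equilibrium: 137 − 3q = 39.8 + 5q → q* = 12.15, p* = 100.55.
At the ceiling p = 68, quantity supplied = (68 − 39.8)/5 = 5.64.
Willingness to pay at q' = 5.64: 137 − 3·5.64 = 120.08.
Δq = 12.15 − 5.64 = 6.51; wedge = 120.08 − 68 = 52.08.
Deadweight loss = ½ × 6.51 × 52.08 = 169.52.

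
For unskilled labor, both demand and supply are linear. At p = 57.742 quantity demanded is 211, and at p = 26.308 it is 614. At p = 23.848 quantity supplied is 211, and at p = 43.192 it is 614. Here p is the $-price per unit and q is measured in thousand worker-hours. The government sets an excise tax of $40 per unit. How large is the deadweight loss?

$6349.21 thousand

Demand slope = (26.308 − 57.742)/(614 − 211) = −0.078, so p = 74.2 − 0.078q.
Supply slope = (43.192 − 23.848)/(614 − 211) = 0.048, so p = 13.72 + 0.048q.
Competitive equilibrium: 74.2 − 0.078q = 13.72 + 0.048q → q* = 480, p* = 36.76.
With the tax, the buyer price exceeds the seller price by 40: (74.2 − 0.078q) − (13.72 + 0.048q) = 40 → q' = 162.5397.
Δq = 480 − 162.5397 = 317.4603; the wedge equals the tax, 40.
The triangle = ½ × 317.4603 × 40 = $6349.21 thousand.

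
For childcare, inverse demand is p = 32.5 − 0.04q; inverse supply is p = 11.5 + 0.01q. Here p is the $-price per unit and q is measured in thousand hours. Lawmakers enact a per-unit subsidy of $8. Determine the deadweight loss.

Competitive equilibrium: 32.5 − 0.04q = 11.5 + 0.01q → q* = 420, p* = 15.7.
The subsidy lowers effective supply by 8: p = 3.5 + 0.01q.
New quantity: 32.5 − 0.04q = 3.5 + 0.01q → q' = 580.
Overproduction Δq = 580 − 420 = 160; wedge = subsidy = 8.
Welfare loss = ½ × 160 × 8 = $640 thousand.

$640 thousand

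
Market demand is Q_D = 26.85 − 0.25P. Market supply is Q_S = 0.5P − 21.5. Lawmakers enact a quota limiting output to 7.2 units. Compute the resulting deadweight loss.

In inverse form: demand P = 107.4 − 4Q, supply P = 43 + 2Q.
Competitive equilibrium: 107.4 − 4Q = 43 + 2Q → Q* = 10.7333, P* = 64.4667.
At Q = 7.2: demand price = 107.4 − 4·7.2 = 78.6; supply price = 43 + 2·7.2 = 57.4.
ΔQ = 10.7333 − 7.2 = 3.5333; wedge = 78.6 − 57.4 = 21.2.
Welfare loss = ½ × 3.5333 × 21.2 = 37.45.

37.45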